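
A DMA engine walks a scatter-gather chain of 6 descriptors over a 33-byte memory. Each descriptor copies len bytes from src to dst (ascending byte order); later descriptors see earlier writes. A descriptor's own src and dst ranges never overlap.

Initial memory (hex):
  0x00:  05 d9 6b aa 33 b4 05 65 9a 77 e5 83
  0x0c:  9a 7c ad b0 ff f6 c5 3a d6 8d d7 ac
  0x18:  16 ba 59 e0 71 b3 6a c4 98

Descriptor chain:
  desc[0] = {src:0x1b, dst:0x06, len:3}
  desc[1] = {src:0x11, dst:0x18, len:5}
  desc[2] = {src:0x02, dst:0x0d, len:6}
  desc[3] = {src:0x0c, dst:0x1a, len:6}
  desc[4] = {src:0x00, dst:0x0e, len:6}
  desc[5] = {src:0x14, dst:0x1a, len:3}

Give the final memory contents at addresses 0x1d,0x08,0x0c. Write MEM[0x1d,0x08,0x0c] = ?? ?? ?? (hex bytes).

MEM[0x1d,0x08,0x0c] = 33 b3 9a

  after D0: wrote 3B at 0x06 = e071b3
  after D1: wrote 5B at 0x18 = f6c53ad68d
  after D2: wrote 6B at 0x0d = 6baa33b4e071
  after D3: wrote 6B at 0x1a = 9a6baa33b4e0
  after D4: wrote 6B at 0x0e = 05d96baa33b4
  after D5: wrote 3B at 0x1a = d68dd7
query mem[0x1d]=0x33, mem[0x08]=0xb3, mem[0x0c]=0x9a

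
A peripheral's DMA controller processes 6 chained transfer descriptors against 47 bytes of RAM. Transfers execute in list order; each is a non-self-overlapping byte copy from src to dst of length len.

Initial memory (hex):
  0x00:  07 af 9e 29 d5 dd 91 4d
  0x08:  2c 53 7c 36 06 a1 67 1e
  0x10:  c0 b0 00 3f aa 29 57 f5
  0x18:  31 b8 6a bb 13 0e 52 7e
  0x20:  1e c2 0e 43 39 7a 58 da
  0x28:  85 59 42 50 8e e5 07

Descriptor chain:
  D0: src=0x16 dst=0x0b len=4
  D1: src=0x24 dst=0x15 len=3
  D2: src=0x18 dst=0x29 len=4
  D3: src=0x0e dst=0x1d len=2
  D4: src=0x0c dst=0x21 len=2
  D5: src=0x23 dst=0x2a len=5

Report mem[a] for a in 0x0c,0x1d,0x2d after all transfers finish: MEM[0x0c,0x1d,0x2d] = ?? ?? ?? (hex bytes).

MEM[0x0c,0x1d,0x2d] = f5 b8 58

D0: mem[0x0b..0x0e] <- [57 f5 31 b8]
D1: mem[0x15..0x17] <- [39 7a 58]
D2: mem[0x29..0x2c] <- [31 b8 6a bb]
D3: mem[0x1d..0x1e] <- [b8 1e]
D4: mem[0x21..0x22] <- [f5 31]
D5: mem[0x2a..0x2e] <- [43 39 7a 58 da]
query mem[0x0c]=0xf5, mem[0x1d]=0xb8, mem[0x2d]=0x58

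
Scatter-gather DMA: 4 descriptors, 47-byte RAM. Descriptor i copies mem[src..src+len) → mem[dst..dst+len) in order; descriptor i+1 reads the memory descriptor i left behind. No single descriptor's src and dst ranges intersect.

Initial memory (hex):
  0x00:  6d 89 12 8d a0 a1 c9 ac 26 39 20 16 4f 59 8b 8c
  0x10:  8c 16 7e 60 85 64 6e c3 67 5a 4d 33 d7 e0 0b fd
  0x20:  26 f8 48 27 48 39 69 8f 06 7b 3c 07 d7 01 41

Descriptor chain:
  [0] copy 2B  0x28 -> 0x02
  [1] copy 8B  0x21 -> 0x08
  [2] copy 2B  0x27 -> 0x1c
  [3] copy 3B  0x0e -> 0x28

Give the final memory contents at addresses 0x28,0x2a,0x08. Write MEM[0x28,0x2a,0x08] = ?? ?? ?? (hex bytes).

MEM[0x28,0x2a,0x08] = 8f 8c f8

#0 dst[0x02+2] := {0x06,0x7b}
#1 dst[0x08+8] := {0xf8,0x48,0x27,0x48,0x39,0x69,0x8f,0x06}
#2 dst[0x1c+2] := {0x8f,0x06}
#3 dst[0x28+3] := {0x8f,0x06,0x8c}
query mem[0x28]=0x8f, mem[0x2a]=0x8c, mem[0x08]=0xf8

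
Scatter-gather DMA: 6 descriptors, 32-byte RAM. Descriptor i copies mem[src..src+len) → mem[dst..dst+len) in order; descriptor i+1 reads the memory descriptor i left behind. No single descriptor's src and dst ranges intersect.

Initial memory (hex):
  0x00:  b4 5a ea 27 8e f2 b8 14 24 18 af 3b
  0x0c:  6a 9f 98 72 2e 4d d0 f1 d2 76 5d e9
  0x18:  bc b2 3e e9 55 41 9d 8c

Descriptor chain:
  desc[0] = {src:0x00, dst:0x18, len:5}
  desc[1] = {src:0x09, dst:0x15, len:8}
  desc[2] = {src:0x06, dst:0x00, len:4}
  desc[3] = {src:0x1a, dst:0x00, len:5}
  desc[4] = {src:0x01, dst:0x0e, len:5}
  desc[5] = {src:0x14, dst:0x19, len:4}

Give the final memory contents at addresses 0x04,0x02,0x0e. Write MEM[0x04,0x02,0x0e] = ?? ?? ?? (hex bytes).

MEM[0x04,0x02,0x0e] = 9d 2e 72

D0: mem[0x18..0x1c] <- [b4 5a ea 27 8e]
D1: mem[0x15..0x1c] <- [18 af 3b 6a 9f 98 72 2e]
D2: mem[0x00..0x03] <- [b8 14 24 18]
D3: mem[0x00..0x04] <- [98 72 2e 41 9d]
D4: mem[0x0e..0x12] <- [72 2e 41 9d f2]
D5: mem[0x19..0x1c] <- [d2 18 af 3b]
query mem[0x04]=0x9d, mem[0x02]=0x2e, mem[0x0e]=0x72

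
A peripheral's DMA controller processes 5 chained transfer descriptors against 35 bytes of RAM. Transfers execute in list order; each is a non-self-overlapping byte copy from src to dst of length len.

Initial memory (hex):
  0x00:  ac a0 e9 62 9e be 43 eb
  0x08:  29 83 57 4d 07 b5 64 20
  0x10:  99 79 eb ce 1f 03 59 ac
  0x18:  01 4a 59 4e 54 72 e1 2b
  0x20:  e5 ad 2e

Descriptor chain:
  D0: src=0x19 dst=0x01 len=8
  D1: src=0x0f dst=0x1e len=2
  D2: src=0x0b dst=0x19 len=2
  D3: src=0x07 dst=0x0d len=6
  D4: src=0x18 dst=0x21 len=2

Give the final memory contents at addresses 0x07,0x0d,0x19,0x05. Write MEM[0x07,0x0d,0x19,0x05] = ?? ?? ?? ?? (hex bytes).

MEM[0x07,0x0d,0x19,0x05] = 2b 2b 4d 72

#0 dst[0x01+8] := {0x4a,0x59,0x4e,0x54,0x72,0xe1,0x2b,0xe5}
#1 dst[0x1e+2] := {0x20,0x99}
#2 dst[0x19+2] := {0x4d,0x07}
#3 dst[0x0d+6] := {0x2b,0xe5,0x83,0x57,0x4d,0x07}
#4 dst[0x21+2] := {0x01,0x4d}
query mem[0x07]=0x2b, mem[0x0d]=0x2b, mem[0x19]=0x4d, mem[0x05]=0x72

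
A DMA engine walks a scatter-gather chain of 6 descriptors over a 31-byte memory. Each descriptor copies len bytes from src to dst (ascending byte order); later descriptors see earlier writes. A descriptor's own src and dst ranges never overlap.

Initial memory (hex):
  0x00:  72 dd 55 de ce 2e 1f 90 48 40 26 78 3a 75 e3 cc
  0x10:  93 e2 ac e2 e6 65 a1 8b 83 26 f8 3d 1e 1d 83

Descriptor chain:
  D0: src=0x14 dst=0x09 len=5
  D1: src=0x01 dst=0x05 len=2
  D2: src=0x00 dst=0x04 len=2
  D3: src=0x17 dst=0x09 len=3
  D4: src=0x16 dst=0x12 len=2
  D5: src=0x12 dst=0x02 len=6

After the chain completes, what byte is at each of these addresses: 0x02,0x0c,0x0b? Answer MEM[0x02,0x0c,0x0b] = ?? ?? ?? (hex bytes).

D0: mem[0x09..0x0d] <- [e6 65 a1 8b 83]
D1: mem[0x05..0x06] <- [dd 55]
D2: mem[0x04..0x05] <- [72 dd]
D3: mem[0x09..0x0b] <- [8b 83 26]
D4: mem[0x12..0x13] <- [a1 8b]
D5: mem[0x02..0x07] <- [a1 8b e6 65 a1 8b]
query mem[0x02]=0xa1, mem[0x0c]=0x8b, mem[0x0b]=0x26

MEM[0x02,0x0c,0x0b] = a1 8b 26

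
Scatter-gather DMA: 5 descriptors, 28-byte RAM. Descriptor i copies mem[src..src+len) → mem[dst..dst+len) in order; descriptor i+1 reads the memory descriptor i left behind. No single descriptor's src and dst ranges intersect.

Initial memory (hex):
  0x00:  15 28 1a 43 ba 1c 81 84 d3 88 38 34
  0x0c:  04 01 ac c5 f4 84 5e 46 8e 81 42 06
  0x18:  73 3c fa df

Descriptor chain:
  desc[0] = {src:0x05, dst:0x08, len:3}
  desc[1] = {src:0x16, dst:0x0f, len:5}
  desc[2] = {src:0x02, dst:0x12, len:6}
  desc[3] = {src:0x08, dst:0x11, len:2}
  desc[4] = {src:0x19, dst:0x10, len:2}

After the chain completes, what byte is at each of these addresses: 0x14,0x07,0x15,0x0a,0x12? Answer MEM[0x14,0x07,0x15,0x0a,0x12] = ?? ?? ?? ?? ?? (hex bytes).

MEM[0x14,0x07,0x15,0x0a,0x12] = ba 84 1c 84 81

  after D0: wrote 3B at 0x08 = 1c8184
  after D1: wrote 5B at 0x0f = 4206733cfa
  after D2: wrote 6B at 0x12 = 1a43ba1c8184
  after D3: wrote 2B at 0x11 = 1c81
  after D4: wrote 2B at 0x10 = 3cfa
query mem[0x14]=0xba, mem[0x07]=0x84, mem[0x15]=0x1c, mem[0x0a]=0x84, mem[0x12]=0x81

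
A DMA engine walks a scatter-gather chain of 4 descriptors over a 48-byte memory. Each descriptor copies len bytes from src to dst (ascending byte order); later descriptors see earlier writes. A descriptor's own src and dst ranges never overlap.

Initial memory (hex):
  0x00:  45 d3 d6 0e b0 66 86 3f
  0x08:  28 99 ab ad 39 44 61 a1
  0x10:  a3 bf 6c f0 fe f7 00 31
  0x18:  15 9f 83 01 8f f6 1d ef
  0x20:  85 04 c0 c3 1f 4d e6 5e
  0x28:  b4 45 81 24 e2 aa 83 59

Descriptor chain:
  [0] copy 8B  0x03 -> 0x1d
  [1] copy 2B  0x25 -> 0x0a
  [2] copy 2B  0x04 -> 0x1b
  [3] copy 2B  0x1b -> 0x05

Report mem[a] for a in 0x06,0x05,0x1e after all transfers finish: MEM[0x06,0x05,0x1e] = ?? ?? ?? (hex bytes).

#0 dst[0x1d+8] := {0x0e,0xb0,0x66,0x86,0x3f,0x28,0x99,0xab}
#1 dst[0x0a+2] := {0x4d,0xe6}
#2 dst[0x1b+2] := {0xb0,0x66}
#3 dst[0x05+2] := {0xb0,0x66}
query mem[0x06]=0x66, mem[0x05]=0xb0, mem[0x1e]=0xb0

MEM[0x06,0x05,0x1e] = 66 b0 b0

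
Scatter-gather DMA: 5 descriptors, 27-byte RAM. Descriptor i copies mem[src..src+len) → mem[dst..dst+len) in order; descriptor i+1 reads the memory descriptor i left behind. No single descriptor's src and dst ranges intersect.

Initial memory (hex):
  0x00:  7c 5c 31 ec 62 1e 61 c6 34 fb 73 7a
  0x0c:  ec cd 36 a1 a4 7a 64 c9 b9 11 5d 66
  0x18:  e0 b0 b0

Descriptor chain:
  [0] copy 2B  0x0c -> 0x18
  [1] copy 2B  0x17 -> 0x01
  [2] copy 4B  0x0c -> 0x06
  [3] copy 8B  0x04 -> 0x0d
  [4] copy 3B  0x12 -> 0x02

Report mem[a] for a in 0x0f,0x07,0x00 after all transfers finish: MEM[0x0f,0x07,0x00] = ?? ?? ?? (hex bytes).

#0 dst[0x18+2] := {0xec,0xcd}
#1 dst[0x01+2] := {0x66,0xec}
#2 dst[0x06+4] := {0xec,0xcd,0x36,0xa1}
#3 dst[0x0d+8] := {0x62,0x1e,0xec,0xcd,0x36,0xa1,0x73,0x7a}
#4 dst[0x02+3] := {0xa1,0x73,0x7a}
query mem[0x0f]=0xec, mem[0x07]=0xcd, mem[0x00]=0x7c

MEM[0x0f,0x07,0x00] = ec cd 7c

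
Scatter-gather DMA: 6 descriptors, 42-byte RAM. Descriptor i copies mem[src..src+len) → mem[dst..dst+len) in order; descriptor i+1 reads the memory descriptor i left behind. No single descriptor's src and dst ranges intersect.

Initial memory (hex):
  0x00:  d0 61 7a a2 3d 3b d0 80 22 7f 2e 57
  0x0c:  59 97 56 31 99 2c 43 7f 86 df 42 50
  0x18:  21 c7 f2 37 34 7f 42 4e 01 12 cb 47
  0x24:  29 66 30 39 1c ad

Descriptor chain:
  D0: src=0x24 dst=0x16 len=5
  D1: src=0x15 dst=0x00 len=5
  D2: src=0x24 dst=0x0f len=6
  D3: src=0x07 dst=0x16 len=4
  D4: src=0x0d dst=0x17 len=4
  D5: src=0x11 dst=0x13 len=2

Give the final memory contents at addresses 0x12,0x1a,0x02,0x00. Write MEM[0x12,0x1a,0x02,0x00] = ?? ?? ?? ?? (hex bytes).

MEM[0x12,0x1a,0x02,0x00] = 39 66 66 df

D0: mem[0x16..0x1a] <- [29 66 30 39 1c]
D1: mem[0x00..0x04] <- [df 29 66 30 39]
D2: mem[0x0f..0x14] <- [29 66 30 39 1c ad]
D3: mem[0x16..0x19] <- [80 22 7f 2e]
D4: mem[0x17..0x1a] <- [97 56 29 66]
D5: mem[0x13..0x14] <- [30 39]
query mem[0x12]=0x39, mem[0x1a]=0x66, mem[0x02]=0x66, mem[0x00]=0xdf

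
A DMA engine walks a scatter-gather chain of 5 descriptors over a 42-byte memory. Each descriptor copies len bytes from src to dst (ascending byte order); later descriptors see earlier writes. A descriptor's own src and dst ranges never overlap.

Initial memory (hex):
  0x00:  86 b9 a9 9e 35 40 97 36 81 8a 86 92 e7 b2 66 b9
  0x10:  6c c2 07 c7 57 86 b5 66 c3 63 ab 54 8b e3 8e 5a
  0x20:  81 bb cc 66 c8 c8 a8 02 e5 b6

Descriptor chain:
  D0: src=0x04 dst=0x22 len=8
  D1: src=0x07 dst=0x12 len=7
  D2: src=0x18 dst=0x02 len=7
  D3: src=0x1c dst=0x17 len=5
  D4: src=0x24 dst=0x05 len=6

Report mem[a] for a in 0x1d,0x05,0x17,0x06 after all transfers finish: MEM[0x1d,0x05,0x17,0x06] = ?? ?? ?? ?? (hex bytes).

  after D0: wrote 8B at 0x22 = 35409736818a8692
  after D1: wrote 7B at 0x12 = 36818a8692e7b2
  after D2: wrote 7B at 0x02 = b263ab548be38e
  after D3: wrote 5B at 0x17 = 8be38e5a81
  after D4: wrote 6B at 0x05 = 9736818a8692
query mem[0x1d]=0xe3, mem[0x05]=0x97, mem[0x17]=0x8b, mem[0x06]=0x36

MEM[0x1d,0x05,0x17,0x06] = e3 97 8b 36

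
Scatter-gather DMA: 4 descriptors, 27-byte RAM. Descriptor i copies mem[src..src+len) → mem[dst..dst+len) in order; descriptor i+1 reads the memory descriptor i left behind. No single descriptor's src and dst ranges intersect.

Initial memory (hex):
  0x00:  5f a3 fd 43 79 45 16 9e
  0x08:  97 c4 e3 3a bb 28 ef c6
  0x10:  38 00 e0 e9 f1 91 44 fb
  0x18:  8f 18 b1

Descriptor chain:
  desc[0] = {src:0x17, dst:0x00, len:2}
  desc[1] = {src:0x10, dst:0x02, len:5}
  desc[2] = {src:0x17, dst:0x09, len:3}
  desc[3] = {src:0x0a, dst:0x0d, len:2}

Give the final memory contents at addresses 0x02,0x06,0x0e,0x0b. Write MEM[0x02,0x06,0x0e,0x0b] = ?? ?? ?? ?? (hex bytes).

[0] 0x17->0x00 len=2 : fb 8f
[1] 0x10->0x02 len=5 : 38 00 e0 e9 f1
[2] 0x17->0x09 len=3 : fb 8f 18
[3] 0x0a->0x0d len=2 : 8f 18
query mem[0x02]=0x38, mem[0x06]=0xf1, mem[0x0e]=0x18, mem[0x0b]=0x18

MEM[0x02,0x06,0x0e,0x0b] = 38 f1 18 18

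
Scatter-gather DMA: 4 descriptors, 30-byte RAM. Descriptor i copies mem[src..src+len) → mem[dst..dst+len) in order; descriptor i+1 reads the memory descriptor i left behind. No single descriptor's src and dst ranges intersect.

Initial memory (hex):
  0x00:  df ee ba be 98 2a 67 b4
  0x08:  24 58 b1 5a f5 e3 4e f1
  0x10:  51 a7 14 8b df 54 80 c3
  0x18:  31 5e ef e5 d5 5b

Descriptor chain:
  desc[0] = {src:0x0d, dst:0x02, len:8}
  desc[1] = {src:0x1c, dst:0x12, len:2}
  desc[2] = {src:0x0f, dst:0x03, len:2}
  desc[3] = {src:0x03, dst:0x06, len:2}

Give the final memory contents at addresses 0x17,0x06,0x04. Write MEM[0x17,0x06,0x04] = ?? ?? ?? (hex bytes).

MEM[0x17,0x06,0x04] = c3 f1 51

#0 dst[0x02+8] := {0xe3,0x4e,0xf1,0x51,0xa7,0x14,0x8b,0xdf}
#1 dst[0x12+2] := {0xd5,0x5b}
#2 dst[0x03+2] := {0xf1,0x51}
#3 dst[0x06+2] := {0xf1,0x51}
query mem[0x17]=0xc3, mem[0x06]=0xf1, mem[0x04]=0x51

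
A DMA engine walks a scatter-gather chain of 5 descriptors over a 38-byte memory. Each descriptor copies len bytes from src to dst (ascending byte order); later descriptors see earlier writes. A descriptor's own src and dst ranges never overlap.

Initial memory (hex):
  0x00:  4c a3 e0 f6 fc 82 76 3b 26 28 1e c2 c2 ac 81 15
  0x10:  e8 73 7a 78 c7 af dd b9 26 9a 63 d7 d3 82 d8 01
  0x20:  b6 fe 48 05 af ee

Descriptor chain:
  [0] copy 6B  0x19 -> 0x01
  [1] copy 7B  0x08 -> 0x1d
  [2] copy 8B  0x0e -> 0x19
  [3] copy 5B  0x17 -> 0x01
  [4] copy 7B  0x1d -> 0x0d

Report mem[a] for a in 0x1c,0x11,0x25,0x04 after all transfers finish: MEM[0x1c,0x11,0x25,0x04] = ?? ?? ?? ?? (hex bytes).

D0: mem[0x01..0x06] <- [9a 63 d7 d3 82 d8]
D1: mem[0x1d..0x23] <- [26 28 1e c2 c2 ac 81]
D2: mem[0x19..0x20] <- [81 15 e8 73 7a 78 c7 af]
D3: mem[0x01..0x05] <- [b9 26 81 15 e8]
D4: mem[0x0d..0x13] <- [7a 78 c7 af c2 ac 81]
query mem[0x1c]=0x73, mem[0x11]=0xc2, mem[0x25]=0xee, mem[0x04]=0x15

MEM[0x1c,0x11,0x25,0x04] = 73 c2 ee 15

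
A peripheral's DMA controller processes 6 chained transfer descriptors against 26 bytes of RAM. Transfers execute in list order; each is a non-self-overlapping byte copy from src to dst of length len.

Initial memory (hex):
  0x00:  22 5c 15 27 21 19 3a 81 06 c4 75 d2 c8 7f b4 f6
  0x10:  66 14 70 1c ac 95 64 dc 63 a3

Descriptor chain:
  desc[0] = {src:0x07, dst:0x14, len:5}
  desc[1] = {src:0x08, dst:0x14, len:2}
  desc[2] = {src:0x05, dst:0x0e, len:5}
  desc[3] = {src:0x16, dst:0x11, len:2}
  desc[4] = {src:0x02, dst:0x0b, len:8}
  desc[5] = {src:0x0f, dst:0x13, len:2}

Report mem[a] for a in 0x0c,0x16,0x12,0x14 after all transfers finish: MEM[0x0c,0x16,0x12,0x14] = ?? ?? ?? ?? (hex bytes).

MEM[0x0c,0x16,0x12,0x14] = 27 c4 c4 81

  after D0: wrote 5B at 0x14 = 8106c475d2
  after D1: wrote 2B at 0x14 = 06c4
  after D2: wrote 5B at 0x0e = 193a8106c4
  after D3: wrote 2B at 0x11 = c475
  after D4: wrote 8B at 0x0b = 152721193a8106c4
  after D5: wrote 2B at 0x13 = 3a81
query mem[0x0c]=0x27, mem[0x16]=0xc4, mem[0x12]=0xc4, mem[0x14]=0x81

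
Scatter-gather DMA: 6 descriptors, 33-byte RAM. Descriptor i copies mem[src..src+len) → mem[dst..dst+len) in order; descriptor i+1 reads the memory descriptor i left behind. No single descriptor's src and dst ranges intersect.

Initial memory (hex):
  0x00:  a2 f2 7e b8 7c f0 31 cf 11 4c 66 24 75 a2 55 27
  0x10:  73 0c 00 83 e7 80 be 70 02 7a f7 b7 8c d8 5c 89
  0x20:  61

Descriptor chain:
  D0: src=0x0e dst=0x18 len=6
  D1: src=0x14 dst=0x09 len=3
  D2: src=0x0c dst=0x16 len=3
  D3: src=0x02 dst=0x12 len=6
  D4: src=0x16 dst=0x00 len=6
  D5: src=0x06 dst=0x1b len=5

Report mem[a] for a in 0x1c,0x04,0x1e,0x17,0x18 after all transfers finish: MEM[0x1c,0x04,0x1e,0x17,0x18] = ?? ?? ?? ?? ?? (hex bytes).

MEM[0x1c,0x04,0x1e,0x17,0x18] = cf 73 e7 cf 55

[0] 0x0e->0x18 len=6 : 55 27 73 0c 00 83
[1] 0x14->0x09 len=3 : e7 80 be
[2] 0x0c->0x16 len=3 : 75 a2 55
[3] 0x02->0x12 len=6 : 7e b8 7c f0 31 cf
[4] 0x16->0x00 len=6 : 31 cf 55 27 73 0c
[5] 0x06->0x1b len=5 : 31 cf 11 e7 80
query mem[0x1c]=0xcf, mem[0x04]=0x73, mem[0x1e]=0xe7, mem[0x17]=0xcf, mem[0x18]=0x55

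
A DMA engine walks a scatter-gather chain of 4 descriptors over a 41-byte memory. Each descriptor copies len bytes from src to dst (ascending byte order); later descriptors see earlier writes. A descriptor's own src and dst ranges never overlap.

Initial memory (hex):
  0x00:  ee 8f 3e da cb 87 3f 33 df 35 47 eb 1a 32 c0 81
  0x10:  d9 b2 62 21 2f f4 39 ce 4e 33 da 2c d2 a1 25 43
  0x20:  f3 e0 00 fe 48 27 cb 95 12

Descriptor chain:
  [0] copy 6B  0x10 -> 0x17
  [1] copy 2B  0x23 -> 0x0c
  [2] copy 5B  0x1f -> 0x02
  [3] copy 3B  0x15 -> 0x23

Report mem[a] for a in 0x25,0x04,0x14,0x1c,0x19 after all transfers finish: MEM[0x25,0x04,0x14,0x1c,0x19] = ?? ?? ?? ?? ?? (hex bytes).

  after D0: wrote 6B at 0x17 = d9b262212ff4
  after D1: wrote 2B at 0x0c = fe48
  after D2: wrote 5B at 0x02 = 43f3e000fe
  after D3: wrote 3B at 0x23 = f439d9
query mem[0x25]=0xd9, mem[0x04]=0xe0, mem[0x14]=0x2f, mem[0x1c]=0xf4, mem[0x19]=0x62

MEM[0x25,0x04,0x14,0x1c,0x19] = d9 e0 2f f4 62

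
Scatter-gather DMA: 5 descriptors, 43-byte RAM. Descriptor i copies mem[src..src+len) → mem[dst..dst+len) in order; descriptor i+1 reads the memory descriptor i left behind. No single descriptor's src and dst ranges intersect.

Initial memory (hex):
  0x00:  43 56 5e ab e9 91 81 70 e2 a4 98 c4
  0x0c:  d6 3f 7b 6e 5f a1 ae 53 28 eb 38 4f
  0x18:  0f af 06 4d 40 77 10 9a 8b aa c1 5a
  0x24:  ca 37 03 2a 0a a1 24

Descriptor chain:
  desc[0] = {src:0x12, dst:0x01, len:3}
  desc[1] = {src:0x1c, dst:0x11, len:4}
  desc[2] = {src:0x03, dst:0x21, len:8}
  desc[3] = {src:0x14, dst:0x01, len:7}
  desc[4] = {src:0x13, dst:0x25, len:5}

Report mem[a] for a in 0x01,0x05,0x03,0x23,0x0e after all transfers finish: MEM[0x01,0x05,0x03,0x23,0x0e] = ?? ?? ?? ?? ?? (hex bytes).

#0 dst[0x01+3] := {0xae,0x53,0x28}
#1 dst[0x11+4] := {0x40,0x77,0x10,0x9a}
#2 dst[0x21+8] := {0x28,0xe9,0x91,0x81,0x70,0xe2,0xa4,0x98}
#3 dst[0x01+7] := {0x9a,0xeb,0x38,0x4f,0x0f,0xaf,0x06}
#4 dst[0x25+5] := {0x10,0x9a,0xeb,0x38,0x4f}
query mem[0x01]=0x9a, mem[0x05]=0x0f, mem[0x03]=0x38, mem[0x23]=0x91, mem[0x0e]=0x7b

MEM[0x01,0x05,0x03,0x23,0x0e] = 9a 0f 38 91 7b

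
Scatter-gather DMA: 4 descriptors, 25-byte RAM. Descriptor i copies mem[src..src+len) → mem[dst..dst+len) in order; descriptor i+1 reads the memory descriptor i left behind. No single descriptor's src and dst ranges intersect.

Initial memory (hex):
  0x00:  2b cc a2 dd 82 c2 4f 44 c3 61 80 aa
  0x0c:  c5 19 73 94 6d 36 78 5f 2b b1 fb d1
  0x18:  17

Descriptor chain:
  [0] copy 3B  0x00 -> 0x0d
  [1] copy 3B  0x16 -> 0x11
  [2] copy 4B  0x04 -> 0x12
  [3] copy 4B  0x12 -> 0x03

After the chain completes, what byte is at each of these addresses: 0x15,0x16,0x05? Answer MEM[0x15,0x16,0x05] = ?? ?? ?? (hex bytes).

MEM[0x15,0x16,0x05] = 44 fb 4f

  after D0: wrote 3B at 0x0d = 2bcca2
  after D1: wrote 3B at 0x11 = fbd117
  after D2: wrote 4B at 0x12 = 82c24f44
  after D3: wrote 4B at 0x03 = 82c24f44
query mem[0x15]=0x44, mem[0x16]=0xfb, mem[0x05]=0x4f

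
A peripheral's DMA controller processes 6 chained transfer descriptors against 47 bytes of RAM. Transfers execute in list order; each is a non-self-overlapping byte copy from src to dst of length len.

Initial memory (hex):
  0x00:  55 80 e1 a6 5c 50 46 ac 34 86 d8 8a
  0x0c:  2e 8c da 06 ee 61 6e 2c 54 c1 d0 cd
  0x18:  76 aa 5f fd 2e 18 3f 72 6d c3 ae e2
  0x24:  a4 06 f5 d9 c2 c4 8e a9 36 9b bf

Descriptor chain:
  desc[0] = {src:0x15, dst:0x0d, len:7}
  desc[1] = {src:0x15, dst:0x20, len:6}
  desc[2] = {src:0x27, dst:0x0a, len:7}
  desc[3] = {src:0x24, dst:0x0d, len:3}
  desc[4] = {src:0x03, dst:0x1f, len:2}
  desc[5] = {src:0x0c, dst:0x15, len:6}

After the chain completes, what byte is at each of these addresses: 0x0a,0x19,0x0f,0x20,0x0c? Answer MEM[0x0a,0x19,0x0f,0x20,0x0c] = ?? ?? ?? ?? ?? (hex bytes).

MEM[0x0a,0x19,0x0f,0x20,0x0c] = d9 9b f5 5c c4

  after D0: wrote 7B at 0x0d = c1d0cd76aa5ffd
  after D1: wrote 6B at 0x20 = c1d0cd76aa5f
  after D2: wrote 7B at 0x0a = d9c2c48ea9369b
  after D3: wrote 3B at 0x0d = aa5ff5
  after D4: wrote 2B at 0x1f = a65c
  after D5: wrote 6B at 0x15 = c4aa5ff59baa
query mem[0x0a]=0xd9, mem[0x19]=0x9b, mem[0x0f]=0xf5, mem[0x20]=0x5c, mem[0x0c]=0xc4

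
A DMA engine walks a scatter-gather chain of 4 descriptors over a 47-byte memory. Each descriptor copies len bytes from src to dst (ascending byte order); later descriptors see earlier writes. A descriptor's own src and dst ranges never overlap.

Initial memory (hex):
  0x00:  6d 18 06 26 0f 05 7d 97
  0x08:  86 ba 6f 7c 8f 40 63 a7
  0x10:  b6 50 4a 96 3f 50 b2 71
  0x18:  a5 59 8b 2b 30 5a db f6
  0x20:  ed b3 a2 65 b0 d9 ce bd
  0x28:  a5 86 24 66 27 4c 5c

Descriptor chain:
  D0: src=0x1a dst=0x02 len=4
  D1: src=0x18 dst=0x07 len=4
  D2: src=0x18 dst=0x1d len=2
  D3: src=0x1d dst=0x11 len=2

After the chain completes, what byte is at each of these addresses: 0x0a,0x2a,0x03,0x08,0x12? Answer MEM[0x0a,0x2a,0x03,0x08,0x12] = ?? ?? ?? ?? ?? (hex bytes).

#0 dst[0x02+4] := {0x8b,0x2b,0x30,0x5a}
#1 dst[0x07+4] := {0xa5,0x59,0x8b,0x2b}
#2 dst[0x1d+2] := {0xa5,0x59}
#3 dst[0x11+2] := {0xa5,0x59}
query mem[0x0a]=0x2b, mem[0x2a]=0x24, mem[0x03]=0x2b, mem[0x08]=0x59, mem[0x12]=0x59

MEM[0x0a,0x2a,0x03,0x08,0x12] = 2b 24 2b 59 59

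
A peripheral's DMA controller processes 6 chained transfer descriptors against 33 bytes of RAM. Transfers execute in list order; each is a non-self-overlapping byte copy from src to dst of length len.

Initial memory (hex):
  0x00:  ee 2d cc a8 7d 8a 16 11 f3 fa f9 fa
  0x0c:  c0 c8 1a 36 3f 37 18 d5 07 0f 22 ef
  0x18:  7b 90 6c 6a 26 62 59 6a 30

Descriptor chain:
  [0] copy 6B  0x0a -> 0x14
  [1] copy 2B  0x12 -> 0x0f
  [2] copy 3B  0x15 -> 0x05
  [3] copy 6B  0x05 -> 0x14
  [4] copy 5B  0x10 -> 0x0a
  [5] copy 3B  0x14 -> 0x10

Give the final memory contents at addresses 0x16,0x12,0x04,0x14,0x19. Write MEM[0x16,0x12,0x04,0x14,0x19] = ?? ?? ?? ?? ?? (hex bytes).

[0] 0x0a->0x14 len=6 : f9 fa c0 c8 1a 36
[1] 0x12->0x0f len=2 : 18 d5
[2] 0x15->0x05 len=3 : fa c0 c8
[3] 0x05->0x14 len=6 : fa c0 c8 f3 fa f9
[4] 0x10->0x0a len=5 : d5 37 18 d5 fa
[5] 0x14->0x10 len=3 : fa c0 c8
query mem[0x16]=0xc8, mem[0x12]=0xc8, mem[0x04]=0x7d, mem[0x14]=0xfa, mem[0x19]=0xf9

MEM[0x16,0x12,0x04,0x14,0x19] = c8 c8 7d fa f9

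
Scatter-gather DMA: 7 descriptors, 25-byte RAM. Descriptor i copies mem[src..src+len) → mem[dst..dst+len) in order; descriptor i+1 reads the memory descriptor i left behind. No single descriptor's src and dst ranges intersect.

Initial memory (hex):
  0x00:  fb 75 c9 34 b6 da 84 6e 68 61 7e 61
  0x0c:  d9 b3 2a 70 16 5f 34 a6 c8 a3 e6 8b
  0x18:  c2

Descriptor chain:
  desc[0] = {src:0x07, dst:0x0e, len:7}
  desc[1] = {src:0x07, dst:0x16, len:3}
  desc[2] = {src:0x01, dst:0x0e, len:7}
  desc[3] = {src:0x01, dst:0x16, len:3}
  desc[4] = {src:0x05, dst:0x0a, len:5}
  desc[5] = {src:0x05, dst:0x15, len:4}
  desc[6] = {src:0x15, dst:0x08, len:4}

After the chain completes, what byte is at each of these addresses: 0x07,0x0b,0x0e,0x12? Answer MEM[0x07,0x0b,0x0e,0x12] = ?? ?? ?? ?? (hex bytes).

D0: mem[0x0e..0x14] <- [6e 68 61 7e 61 d9 b3]
D1: mem[0x16..0x18] <- [6e 68 61]
D2: mem[0x0e..0x14] <- [75 c9 34 b6 da 84 6e]
D3: mem[0x16..0x18] <- [75 c9 34]
D4: mem[0x0a..0x0e] <- [da 84 6e 68 61]
D5: mem[0x15..0x18] <- [da 84 6e 68]
D6: mem[0x08..0x0b] <- [da 84 6e 68]
query mem[0x07]=0x6e, mem[0x0b]=0x68, mem[0x0e]=0x61, mem[0x12]=0xda

MEM[0x07,0x0b,0x0e,0x12] = 6e 68 61 da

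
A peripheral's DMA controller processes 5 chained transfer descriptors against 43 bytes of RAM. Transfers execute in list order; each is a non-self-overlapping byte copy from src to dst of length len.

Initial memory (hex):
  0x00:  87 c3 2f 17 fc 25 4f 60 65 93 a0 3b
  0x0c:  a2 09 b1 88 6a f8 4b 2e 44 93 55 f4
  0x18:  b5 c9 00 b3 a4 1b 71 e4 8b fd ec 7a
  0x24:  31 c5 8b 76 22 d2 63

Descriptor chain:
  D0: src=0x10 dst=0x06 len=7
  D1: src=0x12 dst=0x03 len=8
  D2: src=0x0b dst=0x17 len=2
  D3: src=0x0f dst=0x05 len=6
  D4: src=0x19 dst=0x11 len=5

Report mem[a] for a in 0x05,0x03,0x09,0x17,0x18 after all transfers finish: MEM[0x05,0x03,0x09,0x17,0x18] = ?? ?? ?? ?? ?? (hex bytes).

  after D0: wrote 7B at 0x06 = 6af84b2e449355
  after D1: wrote 8B at 0x03 = 4b2e449355f4b5c9
  after D2: wrote 2B at 0x17 = 9355
  after D3: wrote 6B at 0x05 = 886af84b2e44
  after D4: wrote 5B at 0x11 = c900b3a41b
query mem[0x05]=0x88, mem[0x03]=0x4b, mem[0x09]=0x2e, mem[0x17]=0x93, mem[0x18]=0x55

MEM[0x05,0x03,0x09,0x17,0x18] = 88 4b 2e 93 55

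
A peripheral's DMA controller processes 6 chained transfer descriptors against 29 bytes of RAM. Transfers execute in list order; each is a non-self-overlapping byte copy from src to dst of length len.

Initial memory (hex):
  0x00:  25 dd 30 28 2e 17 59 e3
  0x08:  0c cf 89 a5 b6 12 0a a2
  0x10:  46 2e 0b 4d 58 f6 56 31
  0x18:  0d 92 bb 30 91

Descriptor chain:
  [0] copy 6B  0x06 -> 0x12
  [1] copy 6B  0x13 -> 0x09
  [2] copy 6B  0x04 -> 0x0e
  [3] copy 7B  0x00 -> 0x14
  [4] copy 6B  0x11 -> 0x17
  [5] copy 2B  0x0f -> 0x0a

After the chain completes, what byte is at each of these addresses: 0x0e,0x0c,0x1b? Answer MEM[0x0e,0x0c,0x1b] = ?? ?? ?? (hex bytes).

  after D0: wrote 6B at 0x12 = 59e30ccf89a5
  after D1: wrote 6B at 0x09 = e30ccf89a50d
  after D2: wrote 6B at 0x0e = 2e1759e30ce3
  after D3: wrote 7B at 0x14 = 25dd30282e1759
  after D4: wrote 6B at 0x17 = e30ce325dd30
  after D5: wrote 2B at 0x0a = 1759
query mem[0x0e]=0x2e, mem[0x0c]=0x89, mem[0x1b]=0xdd

MEM[0x0e,0x0c,0x1b] = 2e 89 dd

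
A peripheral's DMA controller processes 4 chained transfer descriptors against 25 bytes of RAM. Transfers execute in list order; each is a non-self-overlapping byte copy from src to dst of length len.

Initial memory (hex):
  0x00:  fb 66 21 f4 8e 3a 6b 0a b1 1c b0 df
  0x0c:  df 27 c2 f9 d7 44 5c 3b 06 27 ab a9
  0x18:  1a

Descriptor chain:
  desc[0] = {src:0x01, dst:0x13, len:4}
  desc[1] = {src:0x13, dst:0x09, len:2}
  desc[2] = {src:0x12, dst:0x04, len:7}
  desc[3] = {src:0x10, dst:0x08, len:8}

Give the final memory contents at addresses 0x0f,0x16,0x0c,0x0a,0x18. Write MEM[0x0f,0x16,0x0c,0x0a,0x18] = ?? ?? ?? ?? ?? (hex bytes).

MEM[0x0f,0x16,0x0c,0x0a,0x18] = a9 8e 21 5c 1a

D0: mem[0x13..0x16] <- [66 21 f4 8e]
D1: mem[0x09..0x0a] <- [66 21]
D2: mem[0x04..0x0a] <- [5c 66 21 f4 8e a9 1a]
D3: mem[0x08..0x0f] <- [d7 44 5c 66 21 f4 8e a9]
query mem[0x0f]=0xa9, mem[0x16]=0x8e, mem[0x0c]=0x21, mem[0x0a]=0x5c, mem[0x18]=0x1a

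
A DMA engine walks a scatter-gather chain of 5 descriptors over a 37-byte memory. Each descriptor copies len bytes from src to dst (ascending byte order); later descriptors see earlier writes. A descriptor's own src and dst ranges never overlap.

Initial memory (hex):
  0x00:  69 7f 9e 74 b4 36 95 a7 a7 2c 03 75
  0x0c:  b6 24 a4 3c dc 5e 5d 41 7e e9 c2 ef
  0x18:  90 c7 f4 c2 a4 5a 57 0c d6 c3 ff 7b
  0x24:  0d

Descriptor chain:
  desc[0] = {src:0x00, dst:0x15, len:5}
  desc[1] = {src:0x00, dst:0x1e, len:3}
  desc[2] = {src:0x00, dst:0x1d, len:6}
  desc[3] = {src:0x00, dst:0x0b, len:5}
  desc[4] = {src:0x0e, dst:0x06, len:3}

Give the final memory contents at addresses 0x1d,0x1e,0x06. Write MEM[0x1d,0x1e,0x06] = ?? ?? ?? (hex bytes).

MEM[0x1d,0x1e,0x06] = 69 7f 74

[0] 0x00->0x15 len=5 : 69 7f 9e 74 b4
[1] 0x00->0x1e len=3 : 69 7f 9e
[2] 0x00->0x1d len=6 : 69 7f 9e 74 b4 36
[3] 0x00->0x0b len=5 : 69 7f 9e 74 b4
[4] 0x0e->0x06 len=3 : 74 b4 dc
query mem[0x1d]=0x69, mem[0x1e]=0x7f, mem[0x06]=0x74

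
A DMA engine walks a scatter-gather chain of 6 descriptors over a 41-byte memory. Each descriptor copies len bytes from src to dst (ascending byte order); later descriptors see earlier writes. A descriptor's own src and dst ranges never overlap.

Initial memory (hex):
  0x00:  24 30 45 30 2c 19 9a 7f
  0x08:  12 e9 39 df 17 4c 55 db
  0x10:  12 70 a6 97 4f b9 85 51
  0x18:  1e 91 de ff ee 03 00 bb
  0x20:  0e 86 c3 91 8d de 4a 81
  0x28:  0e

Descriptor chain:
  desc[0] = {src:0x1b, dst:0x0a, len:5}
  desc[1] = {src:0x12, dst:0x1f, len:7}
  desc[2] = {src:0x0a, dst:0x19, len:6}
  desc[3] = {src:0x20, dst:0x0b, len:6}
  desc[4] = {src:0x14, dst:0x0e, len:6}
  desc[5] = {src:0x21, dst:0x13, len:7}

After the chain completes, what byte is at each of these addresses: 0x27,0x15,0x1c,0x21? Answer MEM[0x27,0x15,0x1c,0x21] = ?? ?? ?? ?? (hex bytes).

MEM[0x27,0x15,0x1c,0x21] = 81 85 00 4f

D0: mem[0x0a..0x0e] <- [ff ee 03 00 bb]
D1: mem[0x1f..0x25] <- [a6 97 4f b9 85 51 1e]
D2: mem[0x19..0x1e] <- [ff ee 03 00 bb db]
D3: mem[0x0b..0x10] <- [97 4f b9 85 51 1e]
D4: mem[0x0e..0x13] <- [4f b9 85 51 1e ff]
D5: mem[0x13..0x19] <- [4f b9 85 51 1e 4a 81]
query mem[0x27]=0x81, mem[0x15]=0x85, mem[0x1c]=0x00, mem[0x21]=0x4f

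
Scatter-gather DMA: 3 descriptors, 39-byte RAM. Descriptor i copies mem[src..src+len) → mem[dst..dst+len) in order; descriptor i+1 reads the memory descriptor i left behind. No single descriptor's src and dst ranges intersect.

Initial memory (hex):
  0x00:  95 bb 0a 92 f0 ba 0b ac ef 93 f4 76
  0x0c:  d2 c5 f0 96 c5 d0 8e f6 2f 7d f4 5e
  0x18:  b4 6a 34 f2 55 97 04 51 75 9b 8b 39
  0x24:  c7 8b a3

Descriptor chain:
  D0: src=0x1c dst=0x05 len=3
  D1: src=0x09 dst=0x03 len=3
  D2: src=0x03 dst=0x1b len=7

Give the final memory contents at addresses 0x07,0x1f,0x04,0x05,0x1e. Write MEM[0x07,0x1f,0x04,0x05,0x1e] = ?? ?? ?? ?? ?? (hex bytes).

D0: mem[0x05..0x07] <- [55 97 04]
D1: mem[0x03..0x05] <- [93 f4 76]
D2: mem[0x1b..0x21] <- [93 f4 76 97 04 ef 93]
query mem[0x07]=0x04, mem[0x1f]=0x04, mem[0x04]=0xf4, mem[0x05]=0x76, mem[0x1e]=0x97

MEM[0x07,0x1f,0x04,0x05,0x1e] = 04 04 f4 76 97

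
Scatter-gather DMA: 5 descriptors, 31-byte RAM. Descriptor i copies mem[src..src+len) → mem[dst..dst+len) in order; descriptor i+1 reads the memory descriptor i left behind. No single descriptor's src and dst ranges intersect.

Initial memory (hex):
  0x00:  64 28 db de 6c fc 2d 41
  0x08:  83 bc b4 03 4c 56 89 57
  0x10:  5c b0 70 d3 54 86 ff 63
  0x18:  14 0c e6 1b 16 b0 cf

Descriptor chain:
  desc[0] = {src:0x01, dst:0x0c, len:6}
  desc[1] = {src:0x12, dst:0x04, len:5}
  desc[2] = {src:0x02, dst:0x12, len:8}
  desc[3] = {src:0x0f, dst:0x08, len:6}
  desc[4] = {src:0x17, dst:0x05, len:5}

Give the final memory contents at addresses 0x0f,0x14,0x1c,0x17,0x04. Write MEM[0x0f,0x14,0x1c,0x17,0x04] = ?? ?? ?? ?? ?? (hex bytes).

MEM[0x0f,0x14,0x1c,0x17,0x04] = 6c 70 16 86 70

  after D0: wrote 6B at 0x0c = 28dbde6cfc2d
  after D1: wrote 5B at 0x04 = 70d35486ff
  after D2: wrote 8B at 0x12 = dbde70d35486ffbc
  after D3: wrote 6B at 0x08 = 6cfc2ddbde70
  after D4: wrote 5B at 0x05 = 86ffbce61b
query mem[0x0f]=0x6c, mem[0x14]=0x70, mem[0x1c]=0x16, mem[0x17]=0x86, mem[0x04]=0x70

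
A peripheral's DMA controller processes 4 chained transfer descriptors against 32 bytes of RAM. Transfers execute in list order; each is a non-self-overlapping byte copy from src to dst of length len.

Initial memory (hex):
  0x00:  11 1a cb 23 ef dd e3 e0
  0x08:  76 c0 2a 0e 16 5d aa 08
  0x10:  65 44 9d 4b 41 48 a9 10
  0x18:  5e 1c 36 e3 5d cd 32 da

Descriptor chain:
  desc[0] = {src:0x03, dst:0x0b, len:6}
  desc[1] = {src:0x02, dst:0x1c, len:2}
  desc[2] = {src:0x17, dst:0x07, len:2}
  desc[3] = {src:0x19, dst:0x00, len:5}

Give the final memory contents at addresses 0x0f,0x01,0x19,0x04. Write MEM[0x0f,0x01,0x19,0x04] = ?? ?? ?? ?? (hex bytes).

D0: mem[0x0b..0x10] <- [23 ef dd e3 e0 76]
D1: mem[0x1c..0x1d] <- [cb 23]
D2: mem[0x07..0x08] <- [10 5e]
D3: mem[0x00..0x04] <- [1c 36 e3 cb 23]
query mem[0x0f]=0xe0, mem[0x01]=0x36, mem[0x19]=0x1c, mem[0x04]=0x23

MEM[0x0f,0x01,0x19,0x04] = e0 36 1c 23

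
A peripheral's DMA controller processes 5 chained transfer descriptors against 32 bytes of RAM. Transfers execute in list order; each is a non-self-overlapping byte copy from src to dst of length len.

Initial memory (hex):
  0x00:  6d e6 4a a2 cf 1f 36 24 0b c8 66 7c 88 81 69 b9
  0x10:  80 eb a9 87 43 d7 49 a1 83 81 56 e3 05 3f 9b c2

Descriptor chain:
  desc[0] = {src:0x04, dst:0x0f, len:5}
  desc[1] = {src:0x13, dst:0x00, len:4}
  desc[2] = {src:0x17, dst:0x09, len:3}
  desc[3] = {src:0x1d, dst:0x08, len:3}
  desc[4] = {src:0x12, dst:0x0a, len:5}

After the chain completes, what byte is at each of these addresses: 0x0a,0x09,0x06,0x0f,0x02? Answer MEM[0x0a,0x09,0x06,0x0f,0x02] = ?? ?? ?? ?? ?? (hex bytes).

  after D0: wrote 5B at 0x0f = cf1f36240b
  after D1: wrote 4B at 0x00 = 0b43d749
  after D2: wrote 3B at 0x09 = a18381
  after D3: wrote 3B at 0x08 = 3f9bc2
  after D4: wrote 5B at 0x0a = 240b43d749
query mem[0x0a]=0x24, mem[0x09]=0x9b, mem[0x06]=0x36, mem[0x0f]=0xcf, mem[0x02]=0xd7

MEM[0x0a,0x09,0x06,0x0f,0x02] = 24 9b 36 cf d7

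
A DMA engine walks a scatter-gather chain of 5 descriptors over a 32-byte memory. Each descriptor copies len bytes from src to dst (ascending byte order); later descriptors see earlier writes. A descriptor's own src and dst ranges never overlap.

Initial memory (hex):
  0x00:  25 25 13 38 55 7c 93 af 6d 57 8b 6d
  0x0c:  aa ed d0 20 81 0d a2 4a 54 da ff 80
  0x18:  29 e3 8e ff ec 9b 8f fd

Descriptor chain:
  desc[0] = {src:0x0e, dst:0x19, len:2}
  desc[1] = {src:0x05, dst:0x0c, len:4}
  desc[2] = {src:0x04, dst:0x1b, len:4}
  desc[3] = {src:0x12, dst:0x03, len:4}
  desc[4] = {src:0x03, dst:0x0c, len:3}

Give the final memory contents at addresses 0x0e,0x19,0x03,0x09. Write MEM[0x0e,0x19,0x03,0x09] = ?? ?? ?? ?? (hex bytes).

#0 dst[0x19+2] := {0xd0,0x20}
#1 dst[0x0c+4] := {0x7c,0x93,0xaf,0x6d}
#2 dst[0x1b+4] := {0x55,0x7c,0x93,0xaf}
#3 dst[0x03+4] := {0xa2,0x4a,0x54,0xda}
#4 dst[0x0c+3] := {0xa2,0x4a,0x54}
query mem[0x0e]=0x54, mem[0x19]=0xd0, mem[0x03]=0xa2, mem[0x09]=0x57

MEM[0x0e,0x19,0x03,0x09] = 54 d0 a2 57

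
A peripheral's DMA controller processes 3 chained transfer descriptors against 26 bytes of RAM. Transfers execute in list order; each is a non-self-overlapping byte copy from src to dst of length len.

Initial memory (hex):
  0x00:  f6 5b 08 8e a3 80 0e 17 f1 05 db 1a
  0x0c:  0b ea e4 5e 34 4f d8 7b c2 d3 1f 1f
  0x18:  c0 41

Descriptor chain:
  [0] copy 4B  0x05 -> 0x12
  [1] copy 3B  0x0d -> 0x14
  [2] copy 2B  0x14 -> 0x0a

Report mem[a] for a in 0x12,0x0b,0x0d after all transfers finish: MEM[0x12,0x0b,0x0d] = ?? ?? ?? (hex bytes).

#0 dst[0x12+4] := {0x80,0x0e,0x17,0xf1}
#1 dst[0x14+3] := {0xea,0xe4,0x5e}
#2 dst[0x0a+2] := {0xea,0xe4}
query mem[0x12]=0x80, mem[0x0b]=0xe4, mem[0x0d]=0xea

MEM[0x12,0x0b,0x0d] = 80 e4 ea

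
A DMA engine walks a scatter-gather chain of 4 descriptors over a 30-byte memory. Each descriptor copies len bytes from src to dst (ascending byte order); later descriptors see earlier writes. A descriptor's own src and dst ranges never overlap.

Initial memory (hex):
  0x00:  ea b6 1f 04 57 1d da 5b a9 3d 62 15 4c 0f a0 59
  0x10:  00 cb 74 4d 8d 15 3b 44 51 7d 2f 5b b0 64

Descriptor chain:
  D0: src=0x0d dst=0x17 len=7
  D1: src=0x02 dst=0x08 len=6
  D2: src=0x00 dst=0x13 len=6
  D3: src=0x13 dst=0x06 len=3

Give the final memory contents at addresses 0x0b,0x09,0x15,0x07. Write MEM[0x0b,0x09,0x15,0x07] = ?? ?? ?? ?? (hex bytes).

#0 dst[0x17+7] := {0x0f,0xa0,0x59,0x00,0xcb,0x74,0x4d}
#1 dst[0x08+6] := {0x1f,0x04,0x57,0x1d,0xda,0x5b}
#2 dst[0x13+6] := {0xea,0xb6,0x1f,0x04,0x57,0x1d}
#3 dst[0x06+3] := {0xea,0xb6,0x1f}
query mem[0x0b]=0x1d, mem[0x09]=0x04, mem[0x15]=0x1f, mem[0x07]=0xb6

MEM[0x0b,0x09,0x15,0x07] = 1d 04 1f b6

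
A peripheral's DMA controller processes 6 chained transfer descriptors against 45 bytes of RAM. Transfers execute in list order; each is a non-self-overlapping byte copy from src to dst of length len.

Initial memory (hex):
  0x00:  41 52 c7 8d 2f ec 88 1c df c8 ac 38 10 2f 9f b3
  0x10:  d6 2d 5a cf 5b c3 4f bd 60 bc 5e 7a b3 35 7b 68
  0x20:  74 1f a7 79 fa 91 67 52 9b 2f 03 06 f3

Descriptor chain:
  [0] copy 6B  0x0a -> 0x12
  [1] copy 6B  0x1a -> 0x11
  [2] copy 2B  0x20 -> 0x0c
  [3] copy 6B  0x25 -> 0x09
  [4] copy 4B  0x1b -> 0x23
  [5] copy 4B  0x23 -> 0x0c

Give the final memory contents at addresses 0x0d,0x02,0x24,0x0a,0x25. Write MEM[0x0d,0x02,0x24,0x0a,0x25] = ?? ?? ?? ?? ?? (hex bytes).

#0 dst[0x12+6] := {0xac,0x38,0x10,0x2f,0x9f,0xb3}
#1 dst[0x11+6] := {0x5e,0x7a,0xb3,0x35,0x7b,0x68}
#2 dst[0x0c+2] := {0x74,0x1f}
#3 dst[0x09+6] := {0x91,0x67,0x52,0x9b,0x2f,0x03}
#4 dst[0x23+4] := {0x7a,0xb3,0x35,0x7b}
#5 dst[0x0c+4] := {0x7a,0xb3,0x35,0x7b}
query mem[0x0d]=0xb3, mem[0x02]=0xc7, mem[0x24]=0xb3, mem[0x0a]=0x67, mem[0x25]=0x35

MEM[0x0d,0x02,0x24,0x0a,0x25] = b3 c7 b3 67 35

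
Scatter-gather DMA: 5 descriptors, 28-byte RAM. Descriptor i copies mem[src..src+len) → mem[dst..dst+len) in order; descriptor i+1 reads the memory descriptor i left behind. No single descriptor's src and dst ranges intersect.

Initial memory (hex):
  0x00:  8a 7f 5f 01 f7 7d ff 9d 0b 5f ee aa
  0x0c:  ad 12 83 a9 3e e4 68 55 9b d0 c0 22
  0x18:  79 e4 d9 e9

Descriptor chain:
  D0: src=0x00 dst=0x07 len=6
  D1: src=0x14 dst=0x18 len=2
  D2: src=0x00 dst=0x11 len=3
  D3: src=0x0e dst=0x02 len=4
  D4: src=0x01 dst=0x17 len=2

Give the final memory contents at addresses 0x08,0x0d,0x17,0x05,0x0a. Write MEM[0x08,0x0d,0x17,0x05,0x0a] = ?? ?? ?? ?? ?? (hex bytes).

  after D0: wrote 6B at 0x07 = 8a7f5f01f77d
  after D1: wrote 2B at 0x18 = 9bd0
  after D2: wrote 3B at 0x11 = 8a7f5f
  after D3: wrote 4B at 0x02 = 83a93e8a
  after D4: wrote 2B at 0x17 = 7f83
query mem[0x08]=0x7f, mem[0x0d]=0x12, mem[0x17]=0x7f, mem[0x05]=0x8a, mem[0x0a]=0x01

MEM[0x08,0x0d,0x17,0x05,0x0a] = 7f 12 7f 8a 01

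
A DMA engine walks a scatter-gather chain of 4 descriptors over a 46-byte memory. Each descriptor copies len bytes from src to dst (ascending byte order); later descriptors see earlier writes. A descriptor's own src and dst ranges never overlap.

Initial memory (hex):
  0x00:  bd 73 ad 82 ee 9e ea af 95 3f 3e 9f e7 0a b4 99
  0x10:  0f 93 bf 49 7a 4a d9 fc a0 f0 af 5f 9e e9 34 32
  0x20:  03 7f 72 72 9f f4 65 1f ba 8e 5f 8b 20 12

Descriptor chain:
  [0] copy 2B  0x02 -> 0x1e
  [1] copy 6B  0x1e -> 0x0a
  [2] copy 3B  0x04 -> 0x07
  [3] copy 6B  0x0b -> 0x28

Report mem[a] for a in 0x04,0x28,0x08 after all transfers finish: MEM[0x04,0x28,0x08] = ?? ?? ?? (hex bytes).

MEM[0x04,0x28,0x08] = ee 82 9e

D0: mem[0x1e..0x1f] <- [ad 82]
D1: mem[0x0a..0x0f] <- [ad 82 03 7f 72 72]
D2: mem[0x07..0x09] <- [ee 9e ea]
D3: mem[0x28..0x2d] <- [82 03 7f 72 72 0f]
query mem[0x04]=0xee, mem[0x28]=0x82, mem[0x08]=0x9e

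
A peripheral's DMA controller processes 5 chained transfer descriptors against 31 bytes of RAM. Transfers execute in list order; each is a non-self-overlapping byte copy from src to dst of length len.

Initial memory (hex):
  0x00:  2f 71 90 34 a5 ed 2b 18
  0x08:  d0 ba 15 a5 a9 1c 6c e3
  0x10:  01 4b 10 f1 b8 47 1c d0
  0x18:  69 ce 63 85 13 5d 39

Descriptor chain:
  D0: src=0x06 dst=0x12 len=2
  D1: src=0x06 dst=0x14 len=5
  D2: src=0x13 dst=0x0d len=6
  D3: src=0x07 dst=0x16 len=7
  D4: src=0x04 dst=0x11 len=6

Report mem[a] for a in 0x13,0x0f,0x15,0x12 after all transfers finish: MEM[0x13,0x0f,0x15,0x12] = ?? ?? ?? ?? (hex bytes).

MEM[0x13,0x0f,0x15,0x12] = 2b 18 d0 ed

[0] 0x06->0x12 len=2 : 2b 18
[1] 0x06->0x14 len=5 : 2b 18 d0 ba 15
[2] 0x13->0x0d len=6 : 18 2b 18 d0 ba 15
[3] 0x07->0x16 len=7 : 18 d0 ba 15 a5 a9 18
[4] 0x04->0x11 len=6 : a5 ed 2b 18 d0 ba
query mem[0x13]=0x2b, mem[0x0f]=0x18, mem[0x15]=0xd0, mem[0x12]=0xed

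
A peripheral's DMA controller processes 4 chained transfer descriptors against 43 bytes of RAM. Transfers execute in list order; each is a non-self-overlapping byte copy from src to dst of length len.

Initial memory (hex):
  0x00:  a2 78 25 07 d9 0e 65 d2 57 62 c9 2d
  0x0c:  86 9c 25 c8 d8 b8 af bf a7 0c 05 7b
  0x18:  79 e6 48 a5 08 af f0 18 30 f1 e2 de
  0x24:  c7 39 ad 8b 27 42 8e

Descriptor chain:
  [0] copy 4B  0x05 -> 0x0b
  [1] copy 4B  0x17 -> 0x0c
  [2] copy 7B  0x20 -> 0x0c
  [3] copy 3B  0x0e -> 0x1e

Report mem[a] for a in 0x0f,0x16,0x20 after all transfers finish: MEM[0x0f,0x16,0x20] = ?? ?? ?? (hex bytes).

MEM[0x0f,0x16,0x20] = de 05 c7

[0] 0x05->0x0b len=4 : 0e 65 d2 57
[1] 0x17->0x0c len=4 : 7b 79 e6 48
[2] 0x20->0x0c len=7 : 30 f1 e2 de c7 39 ad
[3] 0x0e->0x1e len=3 : e2 de c7
query mem[0x0f]=0xde, mem[0x16]=0x05, mem[0x20]=0xc7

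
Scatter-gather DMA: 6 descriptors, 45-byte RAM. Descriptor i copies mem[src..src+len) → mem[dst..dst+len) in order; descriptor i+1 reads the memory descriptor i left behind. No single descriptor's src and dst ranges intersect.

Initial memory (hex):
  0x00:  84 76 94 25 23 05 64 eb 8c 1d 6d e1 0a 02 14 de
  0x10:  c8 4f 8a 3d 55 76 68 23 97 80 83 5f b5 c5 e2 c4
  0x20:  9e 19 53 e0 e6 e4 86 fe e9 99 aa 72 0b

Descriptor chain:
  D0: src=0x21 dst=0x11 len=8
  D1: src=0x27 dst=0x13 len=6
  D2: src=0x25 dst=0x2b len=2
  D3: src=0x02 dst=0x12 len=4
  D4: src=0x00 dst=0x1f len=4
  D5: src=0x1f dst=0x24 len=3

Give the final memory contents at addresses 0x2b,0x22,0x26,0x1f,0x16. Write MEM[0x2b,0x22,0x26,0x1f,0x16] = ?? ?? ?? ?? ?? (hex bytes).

D0: mem[0x11..0x18] <- [19 53 e0 e6 e4 86 fe e9]
D1: mem[0x13..0x18] <- [fe e9 99 aa 72 0b]
D2: mem[0x2b..0x2c] <- [e4 86]
D3: mem[0x12..0x15] <- [94 25 23 05]
D4: mem[0x1f..0x22] <- [84 76 94 25]
D5: mem[0x24..0x26] <- [84 76 94]
query mem[0x2b]=0xe4, mem[0x22]=0x25, mem[0x26]=0x94, mem[0x1f]=0x84, mem[0x16]=0xaa

MEM[0x2b,0x22,0x26,0x1f,0x16] = e4 25 94 84 aa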